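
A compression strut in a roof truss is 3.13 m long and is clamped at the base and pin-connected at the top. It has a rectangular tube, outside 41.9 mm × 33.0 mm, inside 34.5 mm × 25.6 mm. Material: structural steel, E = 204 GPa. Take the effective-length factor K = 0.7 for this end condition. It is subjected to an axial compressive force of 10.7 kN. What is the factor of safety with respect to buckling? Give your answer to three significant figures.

n ≈ 3.03

Weak-axis I_min = (h_o·b_o³ − h_i·b_i³)/12 with b_o = 33.0, b_i = 25.60 mm (shorter outer/inner sides).
I_min = (41.9×33.0³ − 34.50×25.60³)/12 = 7.725×10^4 mm⁴
I = 7.725×10^4 mm⁴ = 7.725×10^-8 m⁴
Effective length L_e = K·L = 0.7 × 3.13 = 2.191 m
P_cr = π²EI / L_e² = π² × 204×10⁹ × 7.725×10^-8 / 2.191² = 3.240×10^4 N
Factor of safety n = P_cr / P = 32.398 / 10.7 = 3.03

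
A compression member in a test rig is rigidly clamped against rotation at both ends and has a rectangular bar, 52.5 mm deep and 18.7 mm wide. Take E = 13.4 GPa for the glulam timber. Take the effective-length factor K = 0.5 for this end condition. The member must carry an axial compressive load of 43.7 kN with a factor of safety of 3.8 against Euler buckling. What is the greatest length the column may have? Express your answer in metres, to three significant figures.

Buckling occurs about the weak axis: I_min = h·b³/12 with b = 18.7 mm (the shorter side).
I_min = 52.5×18.7³/12 = 2.861×10^4 mm⁴
I = 2.861×10^-8 m⁴
Required critical load P_cr = n·P = 3.8 × 43.7 = 166.1 kN = 1.661×10^5 N
From P_cr = π²EI/(K·L)²:  L = (1/K)·√(π²EI/P_cr) = (1/0.5)·√(π²×1.34×10^10×2.861×10^-8/1.661×10^5)
L = 0.302 m

L_max ≈ 0.302 m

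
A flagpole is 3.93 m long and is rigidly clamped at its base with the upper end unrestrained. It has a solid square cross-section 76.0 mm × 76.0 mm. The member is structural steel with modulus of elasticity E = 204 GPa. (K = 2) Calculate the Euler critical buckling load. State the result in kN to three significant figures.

I = a⁴/12 = 76.0⁴/12 = 2.780×10^6 mm⁴
I = 2.780×10^6 mm⁴ = 2.780×10^-6 m⁴
Effective length L_e = K·L = 2 × 3.93 = 7.860 m
P_cr = π²EI / L_e² = π² × 204×10⁹ × 2.780×10^-6 / 7.860² = 9.061×10^4 N

P_cr ≈ 90.6 kN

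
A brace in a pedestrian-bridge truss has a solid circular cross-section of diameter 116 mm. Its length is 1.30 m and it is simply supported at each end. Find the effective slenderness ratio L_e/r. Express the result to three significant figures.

λ ≈ 44.8

For a solid circle r = d/4 = 116/4 = 29.00 mm
L_e = K·L = 1 × 1.30 m = 1.300 m = 1300.0 mm
λ = L_e / r_min = 1300.0 / 29.00 = 44.8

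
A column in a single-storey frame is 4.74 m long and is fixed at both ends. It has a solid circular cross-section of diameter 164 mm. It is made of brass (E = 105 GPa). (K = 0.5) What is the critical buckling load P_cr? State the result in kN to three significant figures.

P_cr ≈ 6550 kN

I = πd⁴/64 = π×164⁴/64 = 3.551×10^7 mm⁴
I = 3.551×10^7 mm⁴ = 3.551×10^-5 m⁴
Effective length L_e = K·L = 0.5 × 4.74 = 2.370 m
P_cr = π²EI / L_e² = π² × 105×10⁹ × 3.551×10^-5 / 2.370² = 6.551×10^6 N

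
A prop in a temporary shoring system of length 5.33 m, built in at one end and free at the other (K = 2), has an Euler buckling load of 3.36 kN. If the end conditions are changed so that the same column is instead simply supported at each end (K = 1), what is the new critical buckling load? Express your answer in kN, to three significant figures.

P_cr ∝ 1/K², so P_cr,new = P_cr,old × (K_old/K_new)² = 3.36 × (2/1)²
= 3.36 × 4.000 = 13.4 kN

P_cr ≈ 13.4 kN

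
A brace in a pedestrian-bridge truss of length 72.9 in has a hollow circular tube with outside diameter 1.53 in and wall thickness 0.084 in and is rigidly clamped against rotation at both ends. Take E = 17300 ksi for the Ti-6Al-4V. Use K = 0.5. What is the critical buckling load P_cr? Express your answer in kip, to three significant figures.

Inner diameter d_i = 1.53 − 2×0.084 = 1.362 in
I = π(d_o⁴ − d_i⁴)/64 = π(1.53⁴ − 1.362⁴)/64 = 0.1001 in⁴
Effective length L_e = K·L = 0.5 × 72.9 = 36.45 in
P_cr = π²EI / L_e² = π² × 17300×10³ × 0.1001 / 36.45² = 1.286×10^4 lb

P_cr ≈ 12.9 kip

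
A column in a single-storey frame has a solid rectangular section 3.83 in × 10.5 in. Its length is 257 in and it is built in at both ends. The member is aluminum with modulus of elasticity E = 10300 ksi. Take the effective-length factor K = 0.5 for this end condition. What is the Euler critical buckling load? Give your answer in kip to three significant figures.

P_cr ≈ 303 kip

Buckling occurs about the weak axis: I_min = h·b³/12 with b = 3.83 in (the shorter side).
I_min = 10.5×3.83³/12 = 49.16 in⁴
Effective length L_e = K·L = 0.5 × 257 = 128.5 in
P_cr = π²EI / L_e² = π² × 10300×10³ × 49.16 / 128.5² = 3.026×10^5 lb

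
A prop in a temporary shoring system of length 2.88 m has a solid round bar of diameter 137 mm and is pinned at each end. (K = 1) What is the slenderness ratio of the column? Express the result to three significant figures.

I = πd⁴/64 = π×137⁴/64 = 1.729×10^7 mm⁴
A = 1.474×10^4 mm²;  r_min = √(I/A) = √(1.729×10^7/1.474×10^4) = 34.25 mm
L_e = K·L = 1 × 2.88 m = 2.880 m = 2880.0 mm
λ = L_e / r_min = 2880.0 / 34.25 = 84.1

λ ≈ 84.1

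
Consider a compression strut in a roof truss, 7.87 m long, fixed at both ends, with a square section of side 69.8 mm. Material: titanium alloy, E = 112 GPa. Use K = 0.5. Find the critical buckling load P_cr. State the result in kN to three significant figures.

P_cr ≈ 141 kN

I = a⁴/12 = 69.8⁴/12 = 1.978×10^6 mm⁴
I = 1.978×10^6 mm⁴ = 1.978×10^-6 m⁴
Effective length L_e = K·L = 0.5 × 7.87 = 3.935 m
P_cr = π²EI / L_e² = π² × 112×10⁹ × 1.978×10^-6 / 3.935² = 1.412×10^5 N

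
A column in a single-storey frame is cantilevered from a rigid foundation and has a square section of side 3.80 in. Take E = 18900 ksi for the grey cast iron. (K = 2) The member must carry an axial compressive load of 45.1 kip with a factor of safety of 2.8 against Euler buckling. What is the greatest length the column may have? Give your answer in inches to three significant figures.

I = a⁴/12 = 3.80⁴/12 = 17.38 in⁴
Required critical load P_cr = n·P = 2.8 × 45.1 = 126.3 kip = 1.263×10^5 lb
From P_cr = π²EI/(K·L)²:  L = (1/K)·√(π²EI/P_cr) = (1/2)·√(π²×1.89×10^7×17.38/1.263×10^5)
L = 80.1 in

L_max ≈ 80.1 in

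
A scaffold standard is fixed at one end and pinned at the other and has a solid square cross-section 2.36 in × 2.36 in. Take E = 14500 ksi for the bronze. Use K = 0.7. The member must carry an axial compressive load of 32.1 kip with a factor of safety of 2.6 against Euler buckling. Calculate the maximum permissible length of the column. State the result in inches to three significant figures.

L_max ≈ 95.1 in

I = a⁴/12 = 2.36⁴/12 = 2.585 in⁴
Required critical load P_cr = n·P = 2.6 × 32.1 = 83.46 kip = 8.346×10^4 lb
From P_cr = π²EI/(K·L)²:  L = (1/K)·√(π²EI/P_cr) = (1/0.7)·√(π²×1.45×10^7×2.585/8.346×10^4)
L = 95.1 in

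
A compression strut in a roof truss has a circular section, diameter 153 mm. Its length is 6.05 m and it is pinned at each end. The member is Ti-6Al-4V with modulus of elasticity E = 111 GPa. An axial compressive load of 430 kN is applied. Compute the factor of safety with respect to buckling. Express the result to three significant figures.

I = πd⁴/64 = π×153⁴/64 = 2.690×10^7 mm⁴
I = 2.690×10^7 mm⁴ = 2.690×10^-5 m⁴
Effective length L_e = K·L = 1 × 6.05 = 6.050 m
P_cr = π²EI / L_e² = π² × 111×10⁹ × 2.690×10^-5 / 6.050² = 8.051×10^5 N
Factor of safety n = P_cr / P = 805.10 / 430 = 1.87

n ≈ 1.87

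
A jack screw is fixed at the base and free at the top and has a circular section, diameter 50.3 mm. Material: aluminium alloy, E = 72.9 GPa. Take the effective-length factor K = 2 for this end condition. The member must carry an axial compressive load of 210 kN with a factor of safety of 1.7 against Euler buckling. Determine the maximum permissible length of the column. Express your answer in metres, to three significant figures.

L_max ≈ 0.398 m

I = πd⁴/64 = π×50.3⁴/64 = 3.142×10^5 mm⁴
I = 3.142×10^-7 m⁴
Required critical load P_cr = n·P = 1.7 × 210 = 357.0 kN = 3.570×10^5 N
From P_cr = π²EI/(K·L)²:  L = (1/K)·√(π²EI/P_cr) = (1/2)·√(π²×7.29×10^10×3.142×10^-7/3.570×10^5)
L = 0.398 m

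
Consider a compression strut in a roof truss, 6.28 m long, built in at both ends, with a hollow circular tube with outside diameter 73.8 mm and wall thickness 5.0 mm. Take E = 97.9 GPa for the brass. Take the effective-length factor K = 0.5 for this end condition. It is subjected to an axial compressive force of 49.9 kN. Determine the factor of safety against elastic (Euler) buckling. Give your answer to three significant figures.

n ≈ 1.26

Inner diameter d_i = 73.8 − 2×5.0 = 63.80 mm
I = π(d_o⁴ − d_i⁴)/64 = π(73.8⁴ − 63.80⁴)/64 = 6.428×10^5 mm⁴
I = 6.428×10^5 mm⁴ = 6.428×10^-7 m⁴
Effective length L_e = K·L = 0.5 × 6.28 = 3.140 m
P_cr = π²EI / L_e² = π² × 97.9×10⁹ × 6.428×10^-7 / 3.140² = 6.299×10^4 N
Factor of safety n = P_cr / P = 62.995 / 49.9 = 1.26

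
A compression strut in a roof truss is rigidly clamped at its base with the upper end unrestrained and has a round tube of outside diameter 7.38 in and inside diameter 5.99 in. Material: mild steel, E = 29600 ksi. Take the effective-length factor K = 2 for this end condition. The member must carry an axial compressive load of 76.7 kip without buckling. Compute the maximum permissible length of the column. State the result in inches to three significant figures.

d_o = 7.38 in, d_i = 5.99 in
I = π(d_o⁴ − d_i⁴)/64 = π(7.38⁴ − 5.990⁴)/64 = 82.42 in⁴
At the buckling limit P_cr = P = 7.670×10^4 lb
From P_cr = π²EI/(K·L)²:  L = (1/K)·√(π²EI/P_cr) = (1/2)·√(π²×2.96×10^7×82.42/7.670×10^4)
L = 280 in

L_max ≈ 280 in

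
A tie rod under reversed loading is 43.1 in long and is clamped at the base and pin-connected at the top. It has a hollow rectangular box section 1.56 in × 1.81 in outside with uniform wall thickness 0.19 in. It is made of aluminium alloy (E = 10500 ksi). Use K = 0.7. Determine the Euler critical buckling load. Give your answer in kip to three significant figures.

P_cr ≈ 42.9 kip

Inner dimensions: h_i = 1.81 − 2×0.19 = 1.430 in, b_i = 1.56 − 2×0.19 = 1.180 in
Weak-axis I_min = (h_o·b_o³ − h_i·b_i³)/12 with b_o = 1.56, b_i = 1.180 in (shorter outer/inner sides).
I_min = (1.81×1.56³ − 1.430×1.180³)/12 = 0.3768 in⁴
Effective length L_e = K·L = 0.7 × 43.1 = 30.17 in
P_cr = π²EI / L_e² = π² × 10500×10³ × 0.3768 / 30.17² = 4.290×10^4 lb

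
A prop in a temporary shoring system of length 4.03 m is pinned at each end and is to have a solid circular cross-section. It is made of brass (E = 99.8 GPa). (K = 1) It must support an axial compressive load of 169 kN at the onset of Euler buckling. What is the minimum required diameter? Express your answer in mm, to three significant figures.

L_e = K·L = 1 × 4.03 = 4.030 m
Required I = P_cr·L_e²/(π²E) = 1.690×10^5 × 4.030² / (π² × 9.98×10^10) = 2.787×10^-6 m⁴
I_req = 2.787×10^6 mm⁴
Solid circle: I = πd⁴/64  ⇒  d = (64I/π)^(1/4) = (64×2.787×10^6/π)^(1/4) = 86.8 mm

d ≈ 86.8 mm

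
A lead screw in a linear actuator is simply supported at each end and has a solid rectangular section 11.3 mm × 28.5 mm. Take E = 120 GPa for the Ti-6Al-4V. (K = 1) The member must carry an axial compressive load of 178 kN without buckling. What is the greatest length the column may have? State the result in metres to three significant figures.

L_max ≈ 0.151 m

Buckling occurs about the weak axis: I_min = h·b³/12 with b = 11.3 mm (the shorter side).
I_min = 28.5×11.3³/12 = 3.427×10^3 mm⁴
I = 3.427×10^-9 m⁴
At the buckling limit P_cr = P = 1.780×10^5 N
From P_cr = π²EI/(K·L)²:  L = (1/K)·√(π²EI/P_cr) = (1/1)·√(π²×1.20×10^11×3.427×10^-9/1.780×10^5)
L = 0.151 m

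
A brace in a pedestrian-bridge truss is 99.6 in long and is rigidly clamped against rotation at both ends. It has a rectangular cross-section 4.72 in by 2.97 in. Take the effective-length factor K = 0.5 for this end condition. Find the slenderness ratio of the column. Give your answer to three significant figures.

λ ≈ 58.1

Buckling occurs about the weak axis: I_min = h·b³/12 with b = 2.97 in (the shorter side).
I_min = 4.72×2.97³/12 = 10.30 in⁴
A = 14.02 in²;  r_min = √(I/A) = √(10.30/14.02) = 0.8574 in
L_e = K·L = 0.5 × 99.6 = 49.80 in
λ = L_e / r_min = 49.800 / 0.8574 = 58.1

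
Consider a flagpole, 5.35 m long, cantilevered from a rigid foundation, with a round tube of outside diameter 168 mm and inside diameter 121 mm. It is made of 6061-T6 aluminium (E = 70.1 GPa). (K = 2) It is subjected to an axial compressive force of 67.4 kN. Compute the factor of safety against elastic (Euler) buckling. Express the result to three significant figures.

n ≈ 2.56

d_o = 168 mm, d_i = 121 mm
I = π(d_o⁴ − d_i⁴)/64 = π(168⁴ − 121.0⁴)/64 = 2.858×10^7 mm⁴
I = 2.858×10^7 mm⁴ = 2.858×10^-5 m⁴
Effective length L_e = K·L = 2 × 5.35 = 10.70 m
P_cr = π²EI / L_e² = π² × 70.1×10⁹ × 2.858×10^-5 / 10.70² = 1.727×10^5 N
Factor of safety n = P_cr / P = 172.71 / 67.4 = 2.56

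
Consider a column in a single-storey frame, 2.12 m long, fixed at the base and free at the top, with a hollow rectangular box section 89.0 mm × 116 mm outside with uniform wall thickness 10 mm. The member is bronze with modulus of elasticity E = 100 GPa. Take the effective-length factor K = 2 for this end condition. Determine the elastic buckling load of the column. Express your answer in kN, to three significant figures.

Inner dimensions: h_i = 116 − 2×10 = 96.00 mm, b_i = 89.0 − 2×10 = 69.00 mm
Weak-axis I_min = (h_o·b_o³ − h_i·b_i³)/12 with b_o = 89.0, b_i = 69.00 mm (shorter outer/inner sides).
I_min = (116×89.0³ − 96.00×69.00³)/12 = 4.187×10^6 mm⁴
I = 4.187×10^6 mm⁴ = 4.187×10^-6 m⁴
Effective length L_e = K·L = 2 × 2.12 = 4.240 m
P_cr = π²EI / L_e² = π² × 100×10⁹ × 4.187×10^-6 / 4.240² = 2.298×10^5 N

P_cr ≈ 230 kN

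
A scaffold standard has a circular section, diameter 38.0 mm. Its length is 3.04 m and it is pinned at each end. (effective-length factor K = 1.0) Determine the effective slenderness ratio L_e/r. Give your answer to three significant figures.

For a solid circle r = d/4 = 38.0/4 = 9.500 mm
L_e = K·L = 1 × 3.04 m = 3.040 m = 3040.0 mm
λ = L_e / r_min = 3040.0 / 9.500 = 320

λ ≈ 320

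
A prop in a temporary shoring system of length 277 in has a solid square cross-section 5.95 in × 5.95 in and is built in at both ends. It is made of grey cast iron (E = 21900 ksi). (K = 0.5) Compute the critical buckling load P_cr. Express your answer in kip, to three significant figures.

I = a⁴/12 = 5.95⁴/12 = 104.4 in⁴
Effective length L_e = K·L = 0.5 × 277 = 138.5 in
P_cr = π²EI / L_e² = π² × 21900×10³ × 104.4 / 138.5² = 1.177×10^6 lb

P_cr ≈ 1180 kip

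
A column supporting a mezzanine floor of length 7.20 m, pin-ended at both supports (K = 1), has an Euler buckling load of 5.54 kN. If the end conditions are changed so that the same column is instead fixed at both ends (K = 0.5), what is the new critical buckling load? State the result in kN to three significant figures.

P_cr ≈ 22.2 kN

P_cr ∝ 1/K², so P_cr,new = P_cr,old × (K_old/K_new)² = 5.54 × (1/0.5)²
= 5.54 × 4.000 = 22.2 kN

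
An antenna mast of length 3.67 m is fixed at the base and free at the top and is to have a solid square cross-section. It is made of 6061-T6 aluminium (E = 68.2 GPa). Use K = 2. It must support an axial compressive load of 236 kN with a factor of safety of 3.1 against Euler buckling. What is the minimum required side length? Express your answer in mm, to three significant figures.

a ≈ 163 mm

Required P_cr = n·P = 3.1 × 236 = 731.6 kN
L_e = K·L = 2 × 3.67 = 7.340 m
Required I = P_cr·L_e²/(π²E) = 7.316×10^5 × 7.340² / (π² × 6.82×10^10) = 5.856×10^-5 m⁴
I_req = 5.856×10^7 mm⁴
Solid square: I = a⁴/12  ⇒  a = (12I)^(1/4) = (12×5.856×10^7)^(1/4) = 163 mm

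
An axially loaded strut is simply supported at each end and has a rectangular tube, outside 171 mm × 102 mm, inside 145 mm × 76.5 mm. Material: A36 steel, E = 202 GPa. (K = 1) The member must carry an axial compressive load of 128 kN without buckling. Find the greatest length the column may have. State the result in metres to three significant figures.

Weak-axis I_min = (h_o·b_o³ − h_i·b_i³)/12 with b_o = 102, b_i = 76.50 mm (shorter outer/inner sides).
I_min = (171×102³ − 145.0×76.50³)/12 = 9.713×10^6 mm⁴
I = 9.713×10^-6 m⁴
At the buckling limit P_cr = P = 1.280×10^5 N
From P_cr = π²EI/(K·L)²:  L = (1/K)·√(π²EI/P_cr) = (1/1)·√(π²×2.02×10^11×9.713×10^-6/1.280×10^5)
L = 12.3 m

L_max ≈ 12.3 m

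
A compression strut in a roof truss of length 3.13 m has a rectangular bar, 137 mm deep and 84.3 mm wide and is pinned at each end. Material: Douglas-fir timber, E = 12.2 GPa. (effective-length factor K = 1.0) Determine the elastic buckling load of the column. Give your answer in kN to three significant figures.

Buckling occurs about the weak axis: I_min = h·b³/12 with b = 84.3 mm (the shorter side).
I_min = 137×84.3³/12 = 6.839×10^6 mm⁴
I = 6.839×10^6 mm⁴ = 6.839×10^-6 m⁴
Effective length L_e = K·L = 1 × 3.13 = 3.130 m
P_cr = π²EI / L_e² = π² × 12.2×10⁹ × 6.839×10^-6 / 3.130² = 8.406×10^4 N

P_cr ≈ 84.1 kN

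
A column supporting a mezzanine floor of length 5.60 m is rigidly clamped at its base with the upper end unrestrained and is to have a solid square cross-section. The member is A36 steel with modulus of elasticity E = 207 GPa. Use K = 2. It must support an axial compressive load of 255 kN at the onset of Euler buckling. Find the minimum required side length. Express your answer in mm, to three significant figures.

L_e = K·L = 2 × 5.60 = 11.20 m
Required I = P_cr·L_e²/(π²E) = 2.550×10^5 × 11.20² / (π² × 2.07×10^11) = 1.566×10^-5 m⁴
I_req = 1.566×10^7 mm⁴
Solid square: I = a⁴/12  ⇒  a = (12I)^(1/4) = (12×1.566×10^7)^(1/4) = 117 mm

a ≈ 117 mm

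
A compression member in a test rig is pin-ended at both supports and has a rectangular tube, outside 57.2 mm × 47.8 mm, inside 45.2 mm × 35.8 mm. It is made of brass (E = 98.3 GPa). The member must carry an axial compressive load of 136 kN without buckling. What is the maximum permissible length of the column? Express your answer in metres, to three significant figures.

Weak-axis I_min = (h_o·b_o³ − h_i·b_i³)/12 with b_o = 47.8, b_i = 35.80 mm (shorter outer/inner sides).
I_min = (57.2×47.8³ − 45.20×35.80³)/12 = 3.478×10^5 mm⁴
I = 3.478×10^-7 m⁴
At the buckling limit P_cr = P = 1.360×10^5 N
From P_cr = π²EI/(K·L)²:  L = (1/K)·√(π²EI/P_cr) = (1/1)·√(π²×9.83×10^10×3.478×10^-7/1.360×10^5)
L = 1.58 m

L_max ≈ 1.58 m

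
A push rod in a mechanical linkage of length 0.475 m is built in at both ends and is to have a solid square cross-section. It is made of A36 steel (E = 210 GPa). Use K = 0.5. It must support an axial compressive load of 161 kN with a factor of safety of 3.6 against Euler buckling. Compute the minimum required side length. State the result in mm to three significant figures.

a ≈ 20.9 mm

Required P_cr = n·P = 3.6 × 161 = 579.6 kN
L_e = K·L = 0.5 × 0.475 = 0.2375 m
Required I = P_cr·L_e²/(π²E) = 5.796×10^5 × 0.2375² / (π² × 2.10×10^11) = 1.577×10^-8 m⁴
I_req = 1.577×10^4 mm⁴
Solid square: I = a⁴/12  ⇒  a = (12I)^(1/4) = (12×1.577×10^4)^(1/4) = 20.9 mm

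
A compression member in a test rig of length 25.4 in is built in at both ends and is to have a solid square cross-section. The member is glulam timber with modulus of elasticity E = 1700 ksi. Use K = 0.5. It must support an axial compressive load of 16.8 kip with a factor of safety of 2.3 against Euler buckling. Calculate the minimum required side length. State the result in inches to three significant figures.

Required P_cr = n·P = 2.3 × 16.8 = 38.64 kip
L_e = K·L = 0.5 × 25.4 = 12.70 in
Required I = P_cr·L_e²/(π²E) = 3.864×10^4 × 12.70² / (π² × 1.70×10^6) = 0.3714 in⁴
Solid square: I = a⁴/12  ⇒  a = (12I)^(1/4) = (12×0.3714)^(1/4) = 1.45 in

a ≈ 1.45 in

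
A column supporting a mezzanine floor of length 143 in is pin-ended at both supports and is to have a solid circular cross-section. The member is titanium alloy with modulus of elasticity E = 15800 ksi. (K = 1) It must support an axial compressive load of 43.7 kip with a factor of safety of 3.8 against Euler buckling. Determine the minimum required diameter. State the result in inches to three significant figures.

Required P_cr = n·P = 3.8 × 43.7 = 166.1 kip
L_e = K·L = 1 × 143 = 143.0 in
Required I = P_cr·L_e²/(π²E) = 1.661×10^5 × 143.0² / (π² × 1.58×10^7) = 21.78 in⁴
Solid circle: I = πd⁴/64  ⇒  d = (64I/π)^(1/4) = (64×21.78/π)^(1/4) = 4.59 in

d ≈ 4.59 in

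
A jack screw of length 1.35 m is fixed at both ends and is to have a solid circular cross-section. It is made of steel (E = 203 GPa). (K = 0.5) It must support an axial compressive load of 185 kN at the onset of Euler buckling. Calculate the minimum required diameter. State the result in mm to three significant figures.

d ≈ 30.4 mm

L_e = K·L = 0.5 × 1.35 = 0.6750 m
Required I = P_cr·L_e²/(π²E) = 1.850×10^5 × 0.6750² / (π² × 2.03×10^11) = 4.207×10^-8 m⁴
I_req = 4.207×10^4 mm⁴
Solid circle: I = πd⁴/64  ⇒  d = (64I/π)^(1/4) = (64×4.207×10^4/π)^(1/4) = 30.4 mm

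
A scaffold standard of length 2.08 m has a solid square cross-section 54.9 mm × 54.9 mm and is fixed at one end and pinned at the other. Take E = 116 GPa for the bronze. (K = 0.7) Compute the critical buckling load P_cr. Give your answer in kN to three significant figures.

I = a⁴/12 = 54.9⁴/12 = 7.570×10^5 mm⁴
I = 7.570×10^5 mm⁴ = 7.570×10^-7 m⁴
Effective length L_e = K·L = 0.7 × 2.08 = 1.456 m
P_cr = π²EI / L_e² = π² × 116×10⁹ × 7.570×10^-7 / 1.456² = 4.088×10^5 N

P_cr ≈ 409 kN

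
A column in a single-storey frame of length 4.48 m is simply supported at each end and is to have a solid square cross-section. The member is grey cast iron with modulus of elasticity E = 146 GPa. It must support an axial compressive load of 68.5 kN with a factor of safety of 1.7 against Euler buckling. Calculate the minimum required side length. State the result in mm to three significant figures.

Required P_cr = n·P = 1.7 × 68.5 = 116.4 kN
L_e = K·L = 1 × 4.48 = 4.480 m
Required I = P_cr·L_e²/(π²E) = 1.165×10^5 × 4.480² / (π² × 1.46×10^11) = 1.622×10^-6 m⁴
I_req = 1.622×10^6 mm⁴
Solid square: I = a⁴/12  ⇒  a = (12I)^(1/4) = (12×1.622×10^6)^(1/4) = 66.4 mm

a ≈ 66.4 mm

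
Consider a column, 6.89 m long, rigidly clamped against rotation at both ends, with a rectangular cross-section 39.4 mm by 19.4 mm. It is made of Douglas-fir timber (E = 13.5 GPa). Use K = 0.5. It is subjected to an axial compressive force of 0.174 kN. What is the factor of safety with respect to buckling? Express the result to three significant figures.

Buckling occurs about the weak axis: I_min = h·b³/12 with b = 19.4 mm (the shorter side).
I_min = 39.4×19.4³/12 = 2.397×10^4 mm⁴
I = 2.397×10^4 mm⁴ = 2.397×10^-8 m⁴
Effective length L_e = K·L = 0.5 × 6.89 = 3.445 m
P_cr = π²EI / L_e² = π² × 13.5×10⁹ × 2.397×10^-8 / 3.445² = 269.1 N
Factor of safety n = P_cr / P = 0.26914 / 0.174 = 1.55

n ≈ 1.55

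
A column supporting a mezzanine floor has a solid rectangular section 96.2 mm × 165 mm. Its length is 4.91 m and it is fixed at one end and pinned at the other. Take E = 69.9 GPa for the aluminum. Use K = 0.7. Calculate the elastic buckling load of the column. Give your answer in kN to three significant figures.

Buckling occurs about the weak axis: I_min = h·b³/12 with b = 96.2 mm (the shorter side).
I_min = 165×96.2³/12 = 1.224×10^7 mm⁴
I = 1.224×10^7 mm⁴ = 1.224×10^-5 m⁴
Effective length L_e = K·L = 0.7 × 4.91 = 3.437 m
P_cr = π²EI / L_e² = π² × 69.9×10⁹ × 1.224×10^-5 / 3.437² = 7.149×10^5 N

P_cr ≈ 715 kN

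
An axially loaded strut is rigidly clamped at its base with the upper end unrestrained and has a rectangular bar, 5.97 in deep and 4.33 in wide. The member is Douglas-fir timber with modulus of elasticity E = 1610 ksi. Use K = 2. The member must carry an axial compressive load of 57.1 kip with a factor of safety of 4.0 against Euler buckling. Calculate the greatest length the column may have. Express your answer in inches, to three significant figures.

Buckling occurs about the weak axis: I_min = h·b³/12 with b = 4.33 in (the shorter side).
I_min = 5.97×4.33³/12 = 40.39 in⁴
Required critical load P_cr = n·P = 4.0 × 57.1 = 228.4 kip = 2.284×10^5 lb
From P_cr = π²EI/(K·L)²:  L = (1/K)·√(π²EI/P_cr) = (1/2)·√(π²×1.61×10^6×40.39/2.284×10^5)
L = 26.5 in

L_max ≈ 26.5 in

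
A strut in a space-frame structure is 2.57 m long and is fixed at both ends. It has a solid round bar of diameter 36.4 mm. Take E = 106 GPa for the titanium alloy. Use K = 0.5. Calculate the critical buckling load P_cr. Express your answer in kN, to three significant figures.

I = πd⁴/64 = π×36.4⁴/64 = 8.617×10^4 mm⁴
I = 8.617×10^4 mm⁴ = 8.617×10^-8 m⁴
Effective length L_e = K·L = 0.5 × 2.57 = 1.285 m
P_cr = π²EI / L_e² = π² × 106×10⁹ × 8.617×10^-8 / 1.285² = 5.460×10^4 N

P_cr ≈ 54.6 kN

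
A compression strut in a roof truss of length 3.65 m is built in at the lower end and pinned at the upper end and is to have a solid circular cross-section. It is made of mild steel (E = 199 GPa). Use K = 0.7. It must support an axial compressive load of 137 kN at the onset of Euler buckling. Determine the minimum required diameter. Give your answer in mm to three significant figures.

L_e = K·L = 0.7 × 3.65 = 2.555 m
Required I = P_cr·L_e²/(π²E) = 1.370×10^5 × 2.555² / (π² × 1.99×10^11) = 4.554×10^-7 m⁴
I_req = 4.554×10^5 mm⁴
Solid circle: I = πd⁴/64  ⇒  d = (64I/π)^(1/4) = (64×4.554×10^5/π)^(1/4) = 55.2 mm

d ≈ 55.2 mm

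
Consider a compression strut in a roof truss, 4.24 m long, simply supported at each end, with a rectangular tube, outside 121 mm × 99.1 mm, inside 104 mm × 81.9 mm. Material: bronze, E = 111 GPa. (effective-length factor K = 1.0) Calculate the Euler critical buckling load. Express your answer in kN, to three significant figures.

Weak-axis I_min = (h_o·b_o³ − h_i·b_i³)/12 with b_o = 99.1, b_i = 81.90 mm (shorter outer/inner sides).
I_min = (121×99.1³ − 104.0×81.90³)/12 = 5.052×10^6 mm⁴
I = 5.052×10^6 mm⁴ = 5.052×10^-6 m⁴
Effective length L_e = K·L = 1 × 4.24 = 4.240 m
P_cr = π²EI / L_e² = π² × 111×10⁹ × 5.052×10^-6 / 4.240² = 3.079×10^5 N

P_cr ≈ 308 kN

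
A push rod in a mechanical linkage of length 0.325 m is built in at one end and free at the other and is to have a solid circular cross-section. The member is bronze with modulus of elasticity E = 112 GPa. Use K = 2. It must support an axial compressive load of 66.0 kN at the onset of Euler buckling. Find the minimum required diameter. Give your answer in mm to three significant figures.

d ≈ 26.8 mm

L_e = K·L = 2 × 0.325 = 0.6500 m
Required I = P_cr·L_e²/(π²E) = 6.600×10^4 × 0.6500² / (π² × 1.12×10^11) = 2.523×10^-8 m⁴
I_req = 2.523×10^4 mm⁴
Solid circle: I = πd⁴/64  ⇒  d = (64I/π)^(1/4) = (64×2.523×10^4/π)^(1/4) = 26.8 mm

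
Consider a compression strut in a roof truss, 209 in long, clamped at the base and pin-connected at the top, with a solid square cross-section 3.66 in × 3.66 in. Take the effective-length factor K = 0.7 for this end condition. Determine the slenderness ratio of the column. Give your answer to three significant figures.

λ ≈ 138

For a square r = a/√12 = 3.66/√12 = 1.057 in
L_e = K·L = 0.7 × 209 = 146.3 in
λ = L_e / r_min = 146.30 / 1.057 = 138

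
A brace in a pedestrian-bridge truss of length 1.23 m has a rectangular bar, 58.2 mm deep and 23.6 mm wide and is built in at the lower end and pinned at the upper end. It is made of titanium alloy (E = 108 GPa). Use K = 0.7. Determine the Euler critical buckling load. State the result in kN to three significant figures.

Buckling occurs about the weak axis: I_min = h·b³/12 with b = 23.6 mm (the shorter side).
I_min = 58.2×23.6³/12 = 6.375×10^4 mm⁴
I = 6.375×10^4 mm⁴ = 6.375×10^-8 m⁴
Effective length L_e = K·L = 0.7 × 1.23 = 0.8610 m
P_cr = π²EI / L_e² = π² × 108×10⁹ × 6.375×10^-8 / 0.8610² = 9.166×10^4 N

P_cr ≈ 91.7 kN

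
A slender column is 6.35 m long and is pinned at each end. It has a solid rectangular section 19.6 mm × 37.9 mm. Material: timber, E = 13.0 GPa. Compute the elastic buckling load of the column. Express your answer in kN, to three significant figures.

Buckling occurs about the weak axis: I_min = h·b³/12 with b = 19.6 mm (the shorter side).
I_min = 37.9×19.6³/12 = 2.378×10^4 mm⁴
I = 2.378×10^4 mm⁴ = 2.378×10^-8 m⁴
Effective length L_e = K·L = 1 × 6.35 = 6.350 m
P_cr = π²EI / L_e² = π² × 13.0×10⁹ × 2.378×10^-8 / 6.350² = 75.67 N

P_cr ≈ 0.0757 kN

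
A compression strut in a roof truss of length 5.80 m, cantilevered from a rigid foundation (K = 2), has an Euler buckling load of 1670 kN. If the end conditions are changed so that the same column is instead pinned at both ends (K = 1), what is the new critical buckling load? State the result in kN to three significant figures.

P_cr ≈ 6680 kN

P_cr ∝ 1/K², so P_cr,new = P_cr,old × (K_old/K_new)² = 1670 × (2/1)²
= 1670 × 4.000 = 6680 kN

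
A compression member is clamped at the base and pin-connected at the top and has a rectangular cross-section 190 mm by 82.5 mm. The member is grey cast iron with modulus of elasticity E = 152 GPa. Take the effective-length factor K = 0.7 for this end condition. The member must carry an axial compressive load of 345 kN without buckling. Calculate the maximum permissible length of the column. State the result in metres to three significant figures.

L_max ≈ 8.88 m

Buckling occurs about the weak axis: I_min = h·b³/12 with b = 82.5 mm (the shorter side).
I_min = 190×82.5³/12 = 8.891×10^6 mm⁴
I = 8.891×10^-6 m⁴
At the buckling limit P_cr = P = 3.450×10^5 N
From P_cr = π²EI/(K·L)²:  L = (1/K)·√(π²EI/P_cr) = (1/0.7)·√(π²×1.52×10^11×8.891×10^-6/3.450×10^5)
L = 8.88 m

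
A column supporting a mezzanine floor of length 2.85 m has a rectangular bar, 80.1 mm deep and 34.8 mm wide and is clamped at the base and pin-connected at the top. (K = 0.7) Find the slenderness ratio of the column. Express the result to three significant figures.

λ ≈ 199

For a rectangle r_min = b/√12 = 34.8/√12 = 10.05 mm
L_e = K·L = 0.7 × 2.85 m = 1.995 m = 1995.0 mm
λ = L_e / r_min = 1995.0 / 10.05 = 199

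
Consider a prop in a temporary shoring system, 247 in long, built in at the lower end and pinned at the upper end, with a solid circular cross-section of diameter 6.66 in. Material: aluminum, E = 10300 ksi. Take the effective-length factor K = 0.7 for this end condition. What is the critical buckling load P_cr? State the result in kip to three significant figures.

I = πd⁴/64 = π×6.66⁴/64 = 96.58 in⁴
Effective length L_e = K·L = 0.7 × 247 = 172.9 in
P_cr = π²EI / L_e² = π² × 10300×10³ × 96.58 / 172.9² = 3.284×10^5 lb

P_cr ≈ 328 kip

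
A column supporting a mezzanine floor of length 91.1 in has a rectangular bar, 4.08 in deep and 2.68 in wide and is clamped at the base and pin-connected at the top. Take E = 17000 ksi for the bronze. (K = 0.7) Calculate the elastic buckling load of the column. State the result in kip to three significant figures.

Buckling occurs about the weak axis: I_min = h·b³/12 with b = 2.68 in (the shorter side).
I_min = 4.08×2.68³/12 = 6.545 in⁴
Effective length L_e = K·L = 0.7 × 91.1 = 63.77 in
P_cr = π²EI / L_e² = π² × 17000×10³ × 6.545 / 63.77² = 2.700×10^5 lb

P_cr ≈ 270 kip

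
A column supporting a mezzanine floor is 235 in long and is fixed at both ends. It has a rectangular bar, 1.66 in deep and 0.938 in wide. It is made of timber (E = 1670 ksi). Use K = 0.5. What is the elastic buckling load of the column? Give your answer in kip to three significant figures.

Buckling occurs about the weak axis: I_min = h·b³/12 with b = 0.938 in (the shorter side).
I_min = 1.66×0.938³/12 = 0.1142 in⁴
Effective length L_e = K·L = 0.5 × 235 = 117.5 in
P_cr = π²EI / L_e² = π² × 1670×10³ × 0.1142 / 117.5² = 136.3 lb

P_cr ≈ 0.136 kip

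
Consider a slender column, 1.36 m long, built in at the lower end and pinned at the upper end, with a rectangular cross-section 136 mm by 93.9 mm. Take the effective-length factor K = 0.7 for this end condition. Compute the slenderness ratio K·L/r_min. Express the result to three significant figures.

λ ≈ 35.1

Buckling occurs about the weak axis: I_min = h·b³/12 with b = 93.9 mm (the shorter side).
I_min = 136×93.9³/12 = 9.383×10^6 mm⁴
A = 1.277×10^4 mm²;  r_min = √(I/A) = √(9.383×10^6/1.277×10^4) = 27.11 mm
L_e = K·L = 0.7 × 1.36 m = 0.9520 m = 952.00 mm
λ = L_e / r_min = 952.00 / 27.11 = 35.1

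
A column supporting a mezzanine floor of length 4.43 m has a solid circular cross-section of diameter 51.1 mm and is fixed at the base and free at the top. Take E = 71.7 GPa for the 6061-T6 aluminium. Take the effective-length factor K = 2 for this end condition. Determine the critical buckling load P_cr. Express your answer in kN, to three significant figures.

P_cr ≈ 3.02 kN

I = πd⁴/64 = π×51.1⁴/64 = 3.347×10^5 mm⁴
I = 3.347×10^5 mm⁴ = 3.347×10^-7 m⁴
Effective length L_e = K·L = 2 × 4.43 = 8.860 m
P_cr = π²EI / L_e² = π² × 71.7×10⁹ × 3.347×10^-7 / 8.860² = 3.017×10^3 N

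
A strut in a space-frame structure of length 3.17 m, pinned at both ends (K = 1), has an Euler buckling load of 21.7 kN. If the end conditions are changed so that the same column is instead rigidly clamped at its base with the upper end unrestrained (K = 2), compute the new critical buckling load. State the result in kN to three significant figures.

P_cr ≈ 5.42 kN

P_cr ∝ 1/K², so P_cr,new = P_cr,old × (K_old/K_new)² = 21.7 × (1/2)²
= 21.7 × 0.2500 = 5.42 kN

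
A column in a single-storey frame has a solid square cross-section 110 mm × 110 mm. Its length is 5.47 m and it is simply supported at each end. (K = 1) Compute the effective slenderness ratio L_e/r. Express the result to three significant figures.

λ ≈ 172

For a square r = a/√12 = 110/√12 = 31.75 mm
L_e = K·L = 1 × 5.47 m = 5.470 m = 5470.0 mm
λ = L_e / r_min = 5470.0 / 31.75 = 172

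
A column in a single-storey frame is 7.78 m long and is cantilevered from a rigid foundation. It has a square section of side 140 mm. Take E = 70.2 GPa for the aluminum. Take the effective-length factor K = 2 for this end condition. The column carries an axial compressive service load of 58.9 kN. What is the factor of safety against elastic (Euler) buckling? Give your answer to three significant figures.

n ≈ 1.56

I = a⁴/12 = 140⁴/12 = 3.201×10^7 mm⁴
I = 3.201×10^7 mm⁴ = 3.201×10^-5 m⁴
Effective length L_e = K·L = 2 × 7.78 = 15.56 m
P_cr = π²EI / L_e² = π² × 70.2×10⁹ × 3.201×10^-5 / 15.56² = 9.161×10^4 N
Factor of safety n = P_cr / P = 91.611 / 58.9 = 1.56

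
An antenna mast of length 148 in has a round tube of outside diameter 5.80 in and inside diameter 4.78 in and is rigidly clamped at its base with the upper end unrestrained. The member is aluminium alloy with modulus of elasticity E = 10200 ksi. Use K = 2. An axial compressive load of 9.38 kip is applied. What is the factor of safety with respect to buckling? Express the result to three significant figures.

d_o = 5.80 in, d_i = 4.78 in
I = π(d_o⁴ − d_i⁴)/64 = π(5.80⁴ − 4.780⁴)/64 = 29.92 in⁴
Effective length L_e = K·L = 2 × 148 = 296.0 in
P_cr = π²EI / L_e² = π² × 10200×10³ × 29.92 / 296.0² = 3.438×10^4 lb
Factor of safety n = P_cr / P = 34.382 / 9.38 = 3.67

n ≈ 3.67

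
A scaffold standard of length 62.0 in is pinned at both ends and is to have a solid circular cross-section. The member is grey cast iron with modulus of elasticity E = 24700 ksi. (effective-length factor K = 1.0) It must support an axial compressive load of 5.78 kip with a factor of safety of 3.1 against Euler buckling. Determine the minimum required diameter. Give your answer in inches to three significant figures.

d ≈ 1.55 in

Required P_cr = n·P = 3.1 × 5.78 = 17.92 kip
L_e = K·L = 1 × 62.0 = 62.00 in
Required I = P_cr·L_e²/(π²E) = 1.792×10^4 × 62.00² / (π² × 2.47×10^7) = 0.2825 in⁴
Solid circle: I = πd⁴/64  ⇒  d = (64I/π)^(1/4) = (64×0.2825/π)^(1/4) = 1.55 in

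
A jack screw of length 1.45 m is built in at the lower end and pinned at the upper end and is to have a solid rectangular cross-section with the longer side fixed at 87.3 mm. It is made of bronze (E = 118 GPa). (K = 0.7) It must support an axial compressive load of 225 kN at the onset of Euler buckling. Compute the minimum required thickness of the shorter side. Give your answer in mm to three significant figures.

b ≈ 30.1 mm

L_e = K·L = 0.7 × 1.45 = 1.015 m
Required I = P_cr·L_e²/(π²E) = 2.250×10^5 × 1.015² / (π² × 1.18×10^11) = 1.990×10^-7 m⁴
I_req = 1.990×10^5 mm⁴
Rectangle, weak axis: I_min = h·b³/12 with h = 87.3 mm fixed  ⇒  b = (12I/h)^(1/3) = 30.1 mm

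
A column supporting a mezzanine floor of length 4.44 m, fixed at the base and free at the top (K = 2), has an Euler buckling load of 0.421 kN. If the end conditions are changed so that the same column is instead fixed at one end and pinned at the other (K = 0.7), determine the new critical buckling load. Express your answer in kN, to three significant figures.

P_cr ≈ 3.44 kN

P_cr ∝ 1/K², so P_cr,new = P_cr,old × (K_old/K_new)² = 0.421 × (2/0.7)²
= 0.421 × 8.163 = 3.44 kN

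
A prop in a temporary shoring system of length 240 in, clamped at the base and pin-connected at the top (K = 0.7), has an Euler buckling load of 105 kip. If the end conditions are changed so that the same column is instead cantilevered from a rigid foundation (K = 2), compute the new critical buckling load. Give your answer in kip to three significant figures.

P_cr ≈ 12.9 kip

P_cr ∝ 1/K², so P_cr,new = P_cr,old × (K_old/K_new)² = 105 × (0.7/2)²
= 105 × 0.1225 = 12.9 kip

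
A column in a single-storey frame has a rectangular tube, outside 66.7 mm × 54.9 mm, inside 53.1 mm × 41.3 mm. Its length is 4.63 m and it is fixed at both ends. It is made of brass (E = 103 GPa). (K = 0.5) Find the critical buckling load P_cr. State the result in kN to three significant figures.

P_cr ≈ 115 kN

Weak-axis I_min = (h_o·b_o³ − h_i·b_i³)/12 with b_o = 54.9, b_i = 41.30 mm (shorter outer/inner sides).
I_min = (66.7×54.9³ − 53.10×41.30³)/12 = 6.080×10^5 mm⁴
I = 6.080×10^5 mm⁴ = 6.080×10^-7 m⁴
Effective length L_e = K·L = 0.5 × 4.63 = 2.315 m
P_cr = π²EI / L_e² = π² × 103×10⁹ × 6.080×10^-7 / 2.315² = 1.153×10^5 N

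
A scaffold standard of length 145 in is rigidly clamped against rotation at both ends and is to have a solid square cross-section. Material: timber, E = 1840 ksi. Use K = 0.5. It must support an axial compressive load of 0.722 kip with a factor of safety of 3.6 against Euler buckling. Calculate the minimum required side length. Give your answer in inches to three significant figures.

Required P_cr = n·P = 3.6 × 0.722 = 2.599 kip
L_e = K·L = 0.5 × 145 = 72.50 in
Required I = P_cr·L_e²/(π²E) = 2.599×10^3 × 72.50² / (π² × 1.84×10^6) = 0.7523 in⁴
Solid square: I = a⁴/12  ⇒  a = (12I)^(1/4) = (12×0.7523)^(1/4) = 1.73 in

a ≈ 1.73 in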